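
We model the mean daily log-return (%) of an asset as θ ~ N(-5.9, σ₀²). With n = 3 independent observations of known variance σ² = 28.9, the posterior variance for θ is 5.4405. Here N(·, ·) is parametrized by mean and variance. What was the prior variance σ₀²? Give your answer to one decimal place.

Posterior precision equals prior precision plus data precision: 1/σ_n² = 1/σ₀² + n/σ².
So 1/σ₀² = 1/5.4405 − 3/28.9 = 0.183807 − 0.103806 = 0.080001.
Hence σ₀² = 1/0.080001 ≈ 12.5.

σ₀² = 12.5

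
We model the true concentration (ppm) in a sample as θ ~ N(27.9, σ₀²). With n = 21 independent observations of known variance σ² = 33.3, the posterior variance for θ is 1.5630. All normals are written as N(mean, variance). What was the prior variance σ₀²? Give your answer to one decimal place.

For the Normal–Normal model with known σ², precisions add: τ_n = τ₀ + n/σ².
So 1/σ₀² = 1/1.5630 − 21/33.3 = 0.639795 − 0.630631 = 0.009164.
Hence σ₀² = 1/0.009164 ≈ 109.1.

σ₀² = 109.1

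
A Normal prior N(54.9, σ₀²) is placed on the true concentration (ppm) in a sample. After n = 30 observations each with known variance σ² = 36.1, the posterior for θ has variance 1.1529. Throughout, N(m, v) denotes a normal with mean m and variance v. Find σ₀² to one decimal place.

Posterior precision equals prior precision plus data precision: 1/σ_n² = 1/σ₀² + n/σ².
So 1/σ₀² = 1/1.1529 − 30/36.1 = 0.867378 − 0.831025 = 0.036353.
Hence σ₀² = 1/0.036353 ≈ 27.5.

σ₀² = 27.5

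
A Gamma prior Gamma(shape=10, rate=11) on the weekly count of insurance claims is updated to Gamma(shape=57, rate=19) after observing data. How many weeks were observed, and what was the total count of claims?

Gamma–Poisson conjugacy: posterior shape = α + Σxᵢ, posterior rate = β + n.
Matching: Σxᵢ = 57 − 10 = 47 and n = 19 − 11 = 8.

n = 8 weeks with total 47 claims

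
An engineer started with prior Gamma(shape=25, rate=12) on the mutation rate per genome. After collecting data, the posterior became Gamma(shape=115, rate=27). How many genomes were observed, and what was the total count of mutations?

n = 15 genomes with total 90 mutations

A Gamma(α, β) prior (rate parametrization) on a Poisson rate with n observations summing to S gives posterior Gamma(α+S, β+n).
Matching: Σxᵢ = 115 − 25 = 90 and n = 27 − 12 = 15.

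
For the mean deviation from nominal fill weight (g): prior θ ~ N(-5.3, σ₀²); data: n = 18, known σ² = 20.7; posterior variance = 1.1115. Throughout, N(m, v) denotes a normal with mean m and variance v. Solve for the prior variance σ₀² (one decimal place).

σ₀² = 33.2

Posterior precision equals prior precision plus data precision: 1/σ_n² = 1/σ₀² + n/σ².
So 1/σ₀² = 1/1.1115 − 18/20.7 = 0.899685 − 0.869565 = 0.030120.
Hence σ₀² = 1/0.030120 ≈ 33.2.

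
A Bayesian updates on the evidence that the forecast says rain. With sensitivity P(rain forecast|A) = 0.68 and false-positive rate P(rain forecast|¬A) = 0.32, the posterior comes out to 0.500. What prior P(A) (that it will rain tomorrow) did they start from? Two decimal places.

In odds form, posterior odds = prior odds × likelihood ratio, so prior odds = posterior odds ÷ LR.
Posterior odds = 0.500/(1−0.500) = 1.0000. LR = 0.68/0.32 = 2.1250.
Prior odds = 1.0000/2.1250 = 0.4706, so P(A) = 0.4706/(1+0.4706) ≈ 0.32.

P(A) = 0.32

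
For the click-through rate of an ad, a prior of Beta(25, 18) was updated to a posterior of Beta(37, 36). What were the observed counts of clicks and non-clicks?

12 clicks and 18 non-clicks

Under Beta–binomial conjugacy the posterior parameters are (a+s, b+f).
So s = 37 − 25 = 12 and f = 36 − 18 = 18.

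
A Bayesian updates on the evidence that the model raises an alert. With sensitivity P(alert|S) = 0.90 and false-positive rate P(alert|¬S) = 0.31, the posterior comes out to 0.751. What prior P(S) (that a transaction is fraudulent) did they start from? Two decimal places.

P(S) = 0.51

Bayes' rule in odds form gives O(S|E) = O(S)·[P(E|S)/P(E|¬S)], hence O(S) = O(S|E)/LR.
Posterior odds = 0.751/(1−0.751) = 3.0161. LR = 0.90/0.31 = 2.9032.
Prior odds = 3.0161/2.9032 = 1.0389, so P(S) = 1.0389/(1+1.0389) ≈ 0.51.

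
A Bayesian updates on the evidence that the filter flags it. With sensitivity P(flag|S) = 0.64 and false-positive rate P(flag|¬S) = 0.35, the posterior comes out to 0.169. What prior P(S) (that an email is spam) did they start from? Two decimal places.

Bayes' rule in odds form gives O(S|E) = O(S)·[P(E|S)/P(E|¬S)], hence O(S) = O(S|E)/LR.
Posterior odds = 0.169/(1−0.169) = 0.2034. LR = 0.64/0.35 = 1.8286.
Prior odds = 0.2034/1.8286 = 0.1112, so P(S) = 0.1112/(1+0.1112) ≈ 0.10.

P(S) = 0.10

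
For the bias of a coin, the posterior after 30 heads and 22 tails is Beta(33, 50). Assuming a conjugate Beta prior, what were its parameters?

Beta(3, 28)

Beta is conjugate to the binomial likelihood: posterior = Beta(α+s, β+f).
Subtract the data counts: 33−30=3, 50−22=28.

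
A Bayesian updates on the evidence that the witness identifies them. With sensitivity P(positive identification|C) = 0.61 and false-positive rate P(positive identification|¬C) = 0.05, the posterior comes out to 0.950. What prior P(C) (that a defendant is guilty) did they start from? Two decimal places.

P(C) = 0.61

In odds form, posterior odds = prior odds × likelihood ratio, so prior odds = posterior odds ÷ LR.
Posterior odds = 0.950/(1−0.950) = 19.0000. LR = 0.61/0.05 = 12.2000.
Prior odds = 19.0000/12.2000 = 1.5574, so P(C) = 1.5574/(1+1.5574) ≈ 0.61.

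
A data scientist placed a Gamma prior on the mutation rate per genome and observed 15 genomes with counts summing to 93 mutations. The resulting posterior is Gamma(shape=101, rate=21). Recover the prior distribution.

A Gamma(α, β) prior (rate parametrization) on a Poisson rate with n observations summing to S gives posterior Gamma(α+S, β+n).
So α = 101 − 93 = 8 and β = 21 − 15 = 6.

Gamma(shape=8, rate=6)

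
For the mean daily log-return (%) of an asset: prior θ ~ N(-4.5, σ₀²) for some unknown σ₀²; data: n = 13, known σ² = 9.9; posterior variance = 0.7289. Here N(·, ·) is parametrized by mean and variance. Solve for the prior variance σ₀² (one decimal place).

Posterior precision equals prior precision plus data precision: 1/σ_n² = 1/σ₀² + n/σ².
So 1/σ₀² = 1/0.7289 − 13/9.9 = 1.371930 − 1.313131 = 0.058799.
Hence σ₀² = 1/0.058799 ≈ 17.0.

σ₀² = 17.0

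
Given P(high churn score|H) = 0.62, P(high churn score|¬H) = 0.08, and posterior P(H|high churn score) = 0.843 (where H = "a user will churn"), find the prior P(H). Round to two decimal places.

P(H) = 0.41

Bayes' rule in odds form gives O(H|E) = O(H)·[P(E|H)/P(E|¬H)], hence O(H) = O(H|E)/LR.
Posterior odds = 0.843/(1−0.843) = 5.3694. LR = 0.62/0.08 = 7.7500.
Prior odds = 5.3694/7.7500 = 0.6928, so P(H) = 0.6928/(1+0.6928) ≈ 0.41.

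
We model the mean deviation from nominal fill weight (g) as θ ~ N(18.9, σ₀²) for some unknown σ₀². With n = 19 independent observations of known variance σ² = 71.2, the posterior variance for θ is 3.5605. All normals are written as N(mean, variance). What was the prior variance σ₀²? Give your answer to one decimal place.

σ₀² = 71.4

Posterior precision equals prior precision plus data precision: 1/σ_n² = 1/σ₀² + n/σ².
So 1/σ₀² = 1/3.5605 − 19/71.2 = 0.280859 − 0.266854 = 0.014005.
Hence σ₀² = 1/0.014005 ≈ 71.4.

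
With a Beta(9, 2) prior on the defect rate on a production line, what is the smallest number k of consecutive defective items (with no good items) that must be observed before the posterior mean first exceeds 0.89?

After k defective items and 0 good items the posterior is Beta(9+k, 2), with mean (9+k)/(9+2+k).
Set (9+k)/(11+k) > 0.89 and solve: k > (0.89·11 − 9)/(1 − 0.89) = 7.182.
The smallest integer exceeding 7.182 is 8.

k = 8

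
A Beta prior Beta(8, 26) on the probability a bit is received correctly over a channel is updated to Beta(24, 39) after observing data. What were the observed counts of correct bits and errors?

16 correct bits and 13 errors

A Beta(α, β) prior with s successes and f failures in binomial data gives a Beta(α+s, β+f) posterior.
So s = 24 − 8 = 16 and f = 39 − 26 = 13.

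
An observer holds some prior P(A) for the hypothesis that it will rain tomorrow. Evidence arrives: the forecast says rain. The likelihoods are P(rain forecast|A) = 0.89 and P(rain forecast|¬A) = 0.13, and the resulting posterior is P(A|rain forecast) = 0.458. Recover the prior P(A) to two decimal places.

P(A) = 0.11

In odds form, posterior odds = prior odds × likelihood ratio, so prior odds = posterior odds ÷ LR.
Posterior odds = 0.458/(1−0.458) = 0.8450. LR = 0.89/0.13 = 6.8462.
Prior odds = 0.8450/6.8462 = 0.1234, so P(A) = 0.1234/(1+0.1234) ≈ 0.11.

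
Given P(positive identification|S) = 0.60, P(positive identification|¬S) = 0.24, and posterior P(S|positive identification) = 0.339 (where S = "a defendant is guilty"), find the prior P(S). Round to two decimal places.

P(S) = 0.17

In odds form, posterior odds = prior odds × likelihood ratio, so prior odds = posterior odds ÷ LR.
Posterior odds = 0.339/(1−0.339) = 0.5129. LR = 0.60/0.24 = 2.5000.
Prior odds = 0.5129/2.5000 = 0.2052, so P(S) = 0.2052/(1+0.2052) ≈ 0.17.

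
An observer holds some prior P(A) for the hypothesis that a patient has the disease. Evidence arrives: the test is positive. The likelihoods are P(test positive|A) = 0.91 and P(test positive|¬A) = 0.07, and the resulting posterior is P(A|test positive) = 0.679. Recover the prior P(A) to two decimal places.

P(A) = 0.14

In odds form, posterior odds = prior odds × likelihood ratio, so prior odds = posterior odds ÷ LR.
Posterior odds = 0.679/(1−0.679) = 2.1153. LR = 0.91/0.07 = 13.0000.
Prior odds = 2.1153/13.0000 = 0.1627, so P(A) = 0.1627/(1+0.1627) ≈ 0.14.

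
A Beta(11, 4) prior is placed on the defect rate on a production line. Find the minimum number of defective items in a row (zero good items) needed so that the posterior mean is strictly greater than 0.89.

After k defective items and 0 good items the posterior is Beta(11+k, 4), with mean (11+k)/(11+4+k).
Set (11+k)/(15+k) > 0.89 and solve: k > (0.89·15 − 11)/(1 − 0.89) = 21.364.
The smallest integer exceeding 21.364 is 22.

k = 22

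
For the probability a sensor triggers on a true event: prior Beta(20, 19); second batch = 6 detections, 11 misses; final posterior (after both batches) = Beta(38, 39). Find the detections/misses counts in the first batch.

12 detections and 9 misses

Because Beta–binomial updating is additive in the counts, the combined data contributed (α_post−α_prior, β_post−β_prior) successes and failures.
Total across both batches: 38−20=18 detections, 39−19=20 misses.
Subtract the second batch: 18−6=12 detections and 20−11=9 misses.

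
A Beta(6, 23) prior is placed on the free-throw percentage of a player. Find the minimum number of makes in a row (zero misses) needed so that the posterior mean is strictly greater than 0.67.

k = 41

After k makes and 0 misses the posterior is Beta(6+k, 23), with mean (6+k)/(6+23+k).
Set (6+k)/(29+k) > 0.67 and solve: k > (0.67·29 − 6)/(1 − 0.67) = 40.697.
The smallest integer exceeding 40.697 is 41, and checking k=41: (47)/(70) = 0.6714 > 0.67.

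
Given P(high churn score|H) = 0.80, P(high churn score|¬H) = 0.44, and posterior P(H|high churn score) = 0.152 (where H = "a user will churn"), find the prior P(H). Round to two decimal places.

P(H) = 0.09

In odds form, posterior odds = prior odds × likelihood ratio, so prior odds = posterior odds ÷ LR.
Posterior odds = 0.152/(1−0.152) = 0.1792. LR = 0.80/0.44 = 1.8182.
Prior odds = 0.1792/1.8182 = 0.0986, so P(H) = 0.0986/(1+0.0986) ≈ 0.09.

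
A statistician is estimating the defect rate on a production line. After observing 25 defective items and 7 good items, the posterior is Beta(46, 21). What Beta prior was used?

A Beta(a, b) prior with s successes and f failures in binomial data gives a Beta(a+s, b+f) posterior.
So a = 46 − 25 = 21 and b = 21 − 7 = 14.

Beta(21, 14)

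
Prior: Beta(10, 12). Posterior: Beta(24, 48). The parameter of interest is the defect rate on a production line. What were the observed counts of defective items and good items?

A Beta(a, b) prior with s successes and f failures in binomial data gives a Beta(a+s, b+f) posterior.
Match parameters: s=24−10=14, f=48−12=36.

14 defective items and 36 good items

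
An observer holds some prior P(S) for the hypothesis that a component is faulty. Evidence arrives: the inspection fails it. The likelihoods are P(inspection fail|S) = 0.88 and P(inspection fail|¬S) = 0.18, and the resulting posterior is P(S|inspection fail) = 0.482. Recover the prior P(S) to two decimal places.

P(S) = 0.16

In odds form, posterior odds = prior odds × likelihood ratio, so prior odds = posterior odds ÷ LR.
Posterior odds = 0.482/(1−0.482) = 0.9305. LR = 0.88/0.18 = 4.8889.
Prior odds = 0.9305/4.8889 = 0.1903, so P(S) = 0.1903/(1+0.1903) ≈ 0.16.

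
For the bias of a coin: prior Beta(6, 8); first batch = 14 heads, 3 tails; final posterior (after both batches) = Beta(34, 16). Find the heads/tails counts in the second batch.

14 heads and 5 tails

Sequential conjugate updates are equivalent to a single update on the pooled data, so total successes = posterior α − prior α and total failures = posterior β − prior β.
Total across both batches: 34−6=28 heads, 16−8=8 tails.
Subtract the first batch: 28−14=14 heads and 8−3=5 tails.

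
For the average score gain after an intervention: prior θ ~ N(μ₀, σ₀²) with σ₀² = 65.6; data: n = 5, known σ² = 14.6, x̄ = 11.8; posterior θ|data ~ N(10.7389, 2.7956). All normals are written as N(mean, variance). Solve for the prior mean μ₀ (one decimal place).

With known observation variance, the Normal–Normal posterior has precision τ_n = τ₀ + n/σ² and mean μ_n = (τ₀μ₀ + (n/σ²)x̄)/τ_n.
Here τ₀ = 1/65.6 = 0.015244 and τ_data = 5/14.6 = 0.342466, so τ_n = 0.357710.
Rearranging for μ₀: μ₀ = (μ_n·τ_n − τ_data·x̄)/τ₀ = (10.7389·0.357710 − 0.342466·11.8) / 0.015244 = -0.199687/0.015244 ≈ -13.1.

μ₀ = -13.1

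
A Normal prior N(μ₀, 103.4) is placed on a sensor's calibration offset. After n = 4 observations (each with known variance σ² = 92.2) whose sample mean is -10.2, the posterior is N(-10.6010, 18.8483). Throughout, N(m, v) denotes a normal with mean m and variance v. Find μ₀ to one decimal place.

With known observation variance, the Normal–Normal posterior has precision τ_n = τ₀ + n/σ² and mean μ_n = (τ₀μ₀ + (n/σ²)x̄)/τ_n.
Here τ₀ = 1/103.4 = 0.009671 and τ_data = 4/92.2 = 0.043384, so τ_n = 0.053055.
Rearranging for μ₀: μ₀ = (μ_n·τ_n − τ_data·x̄)/τ₀ = (-10.6010·0.053055 − 0.043384·-10.2) / 0.009671 = -0.119919/0.009671 ≈ -12.4.

μ₀ = -12.4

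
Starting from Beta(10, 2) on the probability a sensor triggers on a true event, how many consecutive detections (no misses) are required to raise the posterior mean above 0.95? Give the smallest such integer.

k = 29

After k detections and 0 misses the posterior is Beta(10+k, 2), with mean (10+k)/(10+2+k).
Set (10+k)/(12+k) > 0.95 and solve: k > (0.95·12 − 10)/(1 − 0.95) = 28.000.
The smallest integer exceeding 28.000 is 29.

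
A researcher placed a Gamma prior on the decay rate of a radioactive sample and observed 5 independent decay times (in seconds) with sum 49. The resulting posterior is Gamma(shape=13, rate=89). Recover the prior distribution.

Gamma(shape=8, rate=40)

For an exponential likelihood with a Gamma(α, β) prior on the rate, n observations with total T give posterior Gamma(α+n, β+T).
So α = 13 − 5 = 8 and β = 89 − 49 = 40.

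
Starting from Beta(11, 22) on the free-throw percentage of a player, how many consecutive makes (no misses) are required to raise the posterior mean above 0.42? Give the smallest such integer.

k = 5

After k makes and 0 misses the posterior is Beta(11+k, 22), with mean (11+k)/(11+22+k).
Set (11+k)/(33+k) > 0.42 and solve: k > (0.42·33 − 11)/(1 − 0.42) = 4.931.
The smallest integer exceeding 4.931 is 5.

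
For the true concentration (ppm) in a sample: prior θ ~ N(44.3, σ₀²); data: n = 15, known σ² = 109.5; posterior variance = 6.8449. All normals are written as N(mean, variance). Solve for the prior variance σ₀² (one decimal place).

σ₀² = 109.8

Posterior precision equals prior precision plus data precision: 1/σ_n² = 1/σ₀² + n/σ².
So 1/σ₀² = 1/6.8449 − 15/109.5 = 0.146094 − 0.136986 = 0.009108.
Hence σ₀² = 1/0.009108 ≈ 109.8.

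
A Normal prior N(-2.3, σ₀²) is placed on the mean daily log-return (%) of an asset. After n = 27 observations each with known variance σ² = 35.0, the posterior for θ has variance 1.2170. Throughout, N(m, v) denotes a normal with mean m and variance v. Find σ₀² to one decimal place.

σ₀² = 19.9

For the Normal–Normal model with known σ², precisions add: τ_n = τ₀ + n/σ².
So 1/σ₀² = 1/1.2170 − 27/35.0 = 0.821693 − 0.771429 = 0.050264.
Hence σ₀² = 1/0.050264 ≈ 19.9.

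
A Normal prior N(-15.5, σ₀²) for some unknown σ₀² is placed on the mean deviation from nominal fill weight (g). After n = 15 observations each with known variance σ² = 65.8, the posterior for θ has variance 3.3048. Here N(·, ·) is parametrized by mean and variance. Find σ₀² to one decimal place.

For the Normal–Normal model with known σ², precisions add: τ_n = τ₀ + n/σ².
So 1/σ₀² = 1/3.3048 − 15/65.8 = 0.302590 − 0.227964 = 0.074626.
Hence σ₀² = 1/0.074626 ≈ 13.4.

σ₀² = 13.4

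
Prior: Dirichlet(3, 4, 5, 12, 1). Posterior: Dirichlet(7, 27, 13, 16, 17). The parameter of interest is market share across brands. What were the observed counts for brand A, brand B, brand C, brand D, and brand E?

counts (4, 23, 8, 4, 16)

For a Dirichlet(α) prior with multinomial counts c, the posterior is Dirichlet(α + c) componentwise.
Counts are posterior − prior componentwise: 7−3=4, 27−4=23, 13−5=8, 16−12=4, 17−1=16.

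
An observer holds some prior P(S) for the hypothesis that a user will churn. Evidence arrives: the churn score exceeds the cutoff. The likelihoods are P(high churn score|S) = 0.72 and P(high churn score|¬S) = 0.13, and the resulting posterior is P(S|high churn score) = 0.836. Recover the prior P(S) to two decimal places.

P(S) = 0.48

In odds form, posterior odds = prior odds × likelihood ratio, so prior odds = posterior odds ÷ LR.
Posterior odds = 0.836/(1−0.836) = 5.0976. LR = 0.72/0.13 = 5.5385.
Prior odds = 5.0976/5.5385 = 0.9204, so P(S) = 0.9204/(1+0.9204) ≈ 0.48.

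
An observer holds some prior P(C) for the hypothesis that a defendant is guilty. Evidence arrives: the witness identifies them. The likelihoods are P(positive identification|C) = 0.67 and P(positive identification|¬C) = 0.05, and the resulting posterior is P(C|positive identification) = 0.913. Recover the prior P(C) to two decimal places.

In odds form, posterior odds = prior odds × likelihood ratio, so prior odds = posterior odds ÷ LR.
Posterior odds = 0.913/(1−0.913) = 10.4943. LR = 0.67/0.05 = 13.4000.
Prior odds = 10.4943/13.4000 = 0.7832, so P(C) = 0.7832/(1+0.7832) ≈ 0.44.

P(C) = 0.44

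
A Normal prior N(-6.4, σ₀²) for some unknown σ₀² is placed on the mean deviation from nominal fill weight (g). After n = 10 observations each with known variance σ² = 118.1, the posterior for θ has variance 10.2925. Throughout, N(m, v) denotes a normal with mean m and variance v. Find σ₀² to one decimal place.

σ₀² = 80.1

For the Normal–Normal model with known σ², precisions add: τ_n = τ₀ + n/σ².
So 1/σ₀² = 1/10.2925 − 10/118.1 = 0.097158 − 0.084674 = 0.012484.
Hence σ₀² = 1/0.012484 ≈ 80.1.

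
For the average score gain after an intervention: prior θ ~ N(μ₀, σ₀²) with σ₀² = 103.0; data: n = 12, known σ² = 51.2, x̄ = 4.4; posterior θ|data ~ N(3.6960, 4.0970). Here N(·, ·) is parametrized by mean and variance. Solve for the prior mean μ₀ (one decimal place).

μ₀ = -13.3

With known observation variance, the Normal–Normal posterior has precision τ_n = τ₀ + n/σ² and mean μ_n = (τ₀μ₀ + (n/σ²)x̄)/τ_n.
Here τ₀ = 1/103.0 = 0.009709 and τ_data = 12/51.2 = 0.234375, so τ_n = 0.244084.
Rearranging for μ₀: μ₀ = (μ_n·τ_n − τ_data·x̄)/τ₀ = (3.6960·0.244084 − 0.234375·4.4) / 0.009709 = -0.129116/0.009709 ≈ -13.3.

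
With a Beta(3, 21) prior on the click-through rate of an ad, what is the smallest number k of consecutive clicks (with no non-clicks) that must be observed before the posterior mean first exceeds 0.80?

After k clicks and 0 non-clicks the posterior is Beta(3+k, 21), with mean (3+k)/(3+21+k).
Set (3+k)/(24+k) > 0.80 and solve: k > (0.80·24 − 3)/(1 − 0.80) = 81.000.
The smallest integer exceeding 81.000 is 82, and checking k=82: (85)/(106) = 0.8019 > 0.80.

k = 82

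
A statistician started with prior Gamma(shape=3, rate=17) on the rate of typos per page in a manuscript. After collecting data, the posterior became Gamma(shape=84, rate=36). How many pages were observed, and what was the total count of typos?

n = 19 pages with total 81 typos

A Gamma(α, β) prior (rate parametrization) on a Poisson rate with n observations summing to S gives posterior Gamma(α+S, β+n).
Matching: Σxᵢ = 84 − 3 = 81 and n = 36 − 17 = 19.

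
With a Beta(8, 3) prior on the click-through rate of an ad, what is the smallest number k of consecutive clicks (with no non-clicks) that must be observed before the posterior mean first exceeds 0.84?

After k clicks and 0 non-clicks the posterior is Beta(8+k, 3), with mean (8+k)/(8+3+k).
Set (8+k)/(11+k) > 0.84 and solve: k > (0.84·11 − 8)/(1 − 0.84) = 7.750.
The smallest integer exceeding 7.750 is 8, and checking k=8: (16)/(19) = 0.8421 > 0.84.

k = 8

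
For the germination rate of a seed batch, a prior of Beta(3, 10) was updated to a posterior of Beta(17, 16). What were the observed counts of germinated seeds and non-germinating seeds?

14 germinated seeds and 6 non-germinating seeds

Beta is conjugate to the binomial likelihood: posterior = Beta(α+s, β+f).
So s = 17 − 3 = 14 and f = 16 − 10 = 6.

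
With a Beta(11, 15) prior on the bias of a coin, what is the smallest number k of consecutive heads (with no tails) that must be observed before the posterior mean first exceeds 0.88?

After k heads and 0 tails the posterior is Beta(11+k, 15), with mean (11+k)/(11+15+k).
Set (11+k)/(26+k) > 0.88 and solve: k > (0.88·26 − 11)/(1 − 0.88) = 99.000.
The smallest integer exceeding 99.000 is 100, and checking k=100: (111)/(126) = 0.8810 > 0.88.

k = 100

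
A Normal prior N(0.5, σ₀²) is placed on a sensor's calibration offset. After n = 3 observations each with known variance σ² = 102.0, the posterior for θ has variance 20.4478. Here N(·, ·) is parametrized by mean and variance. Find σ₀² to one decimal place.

σ₀² = 51.3

Posterior precision equals prior precision plus data precision: 1/σ_n² = 1/σ₀² + n/σ².
So 1/σ₀² = 1/20.4478 − 3/102.0 = 0.048905 − 0.029412 = 0.019493.
Hence σ₀² = 1/0.019493 ≈ 51.3.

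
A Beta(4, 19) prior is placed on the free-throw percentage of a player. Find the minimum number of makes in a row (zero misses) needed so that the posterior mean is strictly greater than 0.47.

k = 13

After k makes and 0 misses the posterior is Beta(4+k, 19), with mean (4+k)/(4+19+k).
Set (4+k)/(23+k) > 0.47 and solve: k > (0.47·23 − 4)/(1 − 0.47) = 12.849.
The smallest integer exceeding 12.849 is 13, and checking k=13: (17)/(36) = 0.4722 > 0.47.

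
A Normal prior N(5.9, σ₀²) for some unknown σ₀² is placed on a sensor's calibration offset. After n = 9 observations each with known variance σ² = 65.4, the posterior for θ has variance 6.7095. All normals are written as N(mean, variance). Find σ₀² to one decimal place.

σ₀² = 87.5

Posterior precision equals prior precision plus data precision: 1/σ_n² = 1/σ₀² + n/σ².
So 1/σ₀² = 1/6.7095 − 9/65.4 = 0.149042 − 0.137615 = 0.011427.
Hence σ₀² = 1/0.011427 ≈ 87.5.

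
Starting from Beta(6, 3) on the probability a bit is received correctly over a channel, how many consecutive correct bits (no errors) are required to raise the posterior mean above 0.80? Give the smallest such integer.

After k correct bits and 0 errors the posterior is Beta(6+k, 3), with mean (6+k)/(6+3+k).
Set (6+k)/(9+k) > 0.80 and solve: k > (0.80·9 − 6)/(1 − 0.80) = 6.000.
The smallest integer exceeding 6.000 is 7.

k = 7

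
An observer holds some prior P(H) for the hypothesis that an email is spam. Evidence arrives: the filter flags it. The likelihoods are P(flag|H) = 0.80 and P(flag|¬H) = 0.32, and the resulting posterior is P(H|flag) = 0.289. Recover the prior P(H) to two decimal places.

P(H) = 0.14

Bayes' rule in odds form gives O(H|E) = O(H)·[P(E|H)/P(E|¬H)], hence O(H) = O(H|E)/LR.
Posterior odds = 0.289/(1−0.289) = 0.4065. LR = 0.80/0.32 = 2.5000.
Prior odds = 0.4065/2.5000 = 0.1626, so P(H) = 0.1626/(1+0.1626) ≈ 0.14.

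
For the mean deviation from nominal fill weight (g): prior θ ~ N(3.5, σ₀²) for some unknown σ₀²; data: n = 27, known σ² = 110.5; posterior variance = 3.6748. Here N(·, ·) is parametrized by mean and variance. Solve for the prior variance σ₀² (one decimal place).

σ₀² = 36.0

For the Normal–Normal model with known σ², precisions add: τ_n = τ₀ + n/σ².
So 1/σ₀² = 1/3.6748 − 27/110.5 = 0.272124 − 0.244344 = 0.027780.
Hence σ₀² = 1/0.027780 ≈ 36.0.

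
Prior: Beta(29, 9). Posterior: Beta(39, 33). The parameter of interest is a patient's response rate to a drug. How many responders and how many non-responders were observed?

Under Beta–binomial conjugacy the posterior parameters are (a+s, b+f).
So s = 39 − 29 = 10 and f = 33 − 9 = 24.

10 responders and 24 non-responders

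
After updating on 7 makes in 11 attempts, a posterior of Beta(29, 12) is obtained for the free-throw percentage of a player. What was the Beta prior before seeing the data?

Beta(22, 8)

Under Beta–binomial conjugacy the posterior parameters are (a+s, b+f).
So a = 29 − 7 = 22 and b = 12 − 4 = 8.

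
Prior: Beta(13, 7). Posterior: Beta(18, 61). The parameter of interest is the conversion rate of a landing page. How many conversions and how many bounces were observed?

5 conversions and 54 bounces

Beta is conjugate to the binomial likelihood: posterior = Beta(α+s, β+f).
Match parameters: s=18−13=5, f=61−7=54.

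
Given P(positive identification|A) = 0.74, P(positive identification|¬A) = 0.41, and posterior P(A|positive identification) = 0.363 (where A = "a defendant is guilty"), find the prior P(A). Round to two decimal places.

Bayes' rule in odds form gives O(A|E) = O(A)·[P(E|A)/P(E|¬A)], hence O(A) = O(A|E)/LR.
Posterior odds = 0.363/(1−0.363) = 0.5699. LR = 0.74/0.41 = 1.8049.
Prior odds = 0.5699/1.8049 = 0.3158, so P(A) = 0.3158/(1+0.3158) ≈ 0.24.

P(A) = 0.24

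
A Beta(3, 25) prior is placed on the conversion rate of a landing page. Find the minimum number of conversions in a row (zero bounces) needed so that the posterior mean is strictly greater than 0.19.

After k conversions and 0 bounces the posterior is Beta(3+k, 25), with mean (3+k)/(3+25+k).
Set (3+k)/(28+k) > 0.19 and solve: k > (0.19·28 − 3)/(1 − 0.19) = 2.864.
The smallest integer exceeding 2.864 is 3.

k = 3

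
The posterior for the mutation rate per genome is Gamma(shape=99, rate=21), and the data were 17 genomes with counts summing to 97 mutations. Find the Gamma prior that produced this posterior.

Gamma(shape=2, rate=4)

A Gamma(α, β) prior (rate parametrization) on a Poisson rate with n observations summing to S gives posterior Gamma(α+S, β+n).
So α = 99 − 97 = 2 and β = 21 − 17 = 4.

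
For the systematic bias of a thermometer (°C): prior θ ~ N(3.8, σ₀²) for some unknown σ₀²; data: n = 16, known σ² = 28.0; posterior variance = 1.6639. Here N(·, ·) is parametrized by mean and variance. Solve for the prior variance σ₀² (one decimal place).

Posterior precision equals prior precision plus data precision: 1/σ_n² = 1/σ₀² + n/σ².
So 1/σ₀² = 1/1.6639 − 16/28.0 = 0.600998 − 0.571429 = 0.029569.
Hence σ₀² = 1/0.029569 ≈ 33.8.

σ₀² = 33.8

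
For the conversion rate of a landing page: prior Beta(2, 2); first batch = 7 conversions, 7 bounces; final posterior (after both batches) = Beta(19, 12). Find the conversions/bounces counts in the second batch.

Sequential conjugate updates are equivalent to a single update on the pooled data, so total successes = posterior α − prior α and total failures = posterior β − prior β.
Total across both batches: 19−2=17 conversions, 12−2=10 bounces.
Subtract the first batch: 17−7=10 conversions and 10−7=3 bounces.

10 conversions and 3 bounces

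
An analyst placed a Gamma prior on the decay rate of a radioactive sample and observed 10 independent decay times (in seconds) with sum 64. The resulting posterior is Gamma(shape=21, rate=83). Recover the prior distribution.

For an exponential likelihood with a Gamma(α, β) prior on the rate, n observations with total T give posterior Gamma(α+n, β+T).
So α = 21 − 10 = 11 and β = 83 − 64 = 19.

Gamma(shape=11, rate=19)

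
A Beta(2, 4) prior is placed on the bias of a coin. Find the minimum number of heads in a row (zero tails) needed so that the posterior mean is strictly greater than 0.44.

k = 2

After k heads and 0 tails the posterior is Beta(2+k, 4), with mean (2+k)/(2+4+k).
Set (2+k)/(6+k) > 0.44 and solve: k > (0.44·6 − 2)/(1 − 0.44) = 1.143.
The smallest integer exceeding 1.143 is 2.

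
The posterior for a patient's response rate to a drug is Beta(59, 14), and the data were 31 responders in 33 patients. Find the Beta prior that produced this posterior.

Beta is conjugate to the binomial likelihood: posterior = Beta(α+s, β+f).
So α = 59 − 31 = 28 and β = 14 − 2 = 12.

Beta(28, 12)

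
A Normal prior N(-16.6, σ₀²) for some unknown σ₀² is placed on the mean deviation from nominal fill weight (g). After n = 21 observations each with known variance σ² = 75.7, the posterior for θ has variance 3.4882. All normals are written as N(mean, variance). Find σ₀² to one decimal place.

Posterior precision equals prior precision plus data precision: 1/σ_n² = 1/σ₀² + n/σ².
So 1/σ₀² = 1/3.4882 − 21/75.7 = 0.286681 − 0.277411 = 0.009270.
Hence σ₀² = 1/0.009270 ≈ 107.9.

σ₀² = 107.9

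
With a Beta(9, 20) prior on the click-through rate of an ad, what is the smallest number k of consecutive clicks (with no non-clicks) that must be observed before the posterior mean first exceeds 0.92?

k = 222

After k clicks and 0 non-clicks the posterior is Beta(9+k, 20), with mean (9+k)/(9+20+k).
Set (9+k)/(29+k) > 0.92 and solve: k > (0.92·29 − 9)/(1 − 0.92) = 221.000.
The smallest integer exceeding 221.000 is 222, and checking k=222: (231)/(251) = 0.9203 > 0.92.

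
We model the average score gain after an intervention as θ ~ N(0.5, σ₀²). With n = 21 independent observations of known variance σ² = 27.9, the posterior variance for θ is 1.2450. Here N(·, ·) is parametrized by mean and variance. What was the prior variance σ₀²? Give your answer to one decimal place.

For the Normal–Normal model with known σ², precisions add: τ_n = τ₀ + n/σ².
So 1/σ₀² = 1/1.2450 − 21/27.9 = 0.803213 − 0.752688 = 0.050525.
Hence σ₀² = 1/0.050525 ≈ 19.8.

σ₀² = 19.8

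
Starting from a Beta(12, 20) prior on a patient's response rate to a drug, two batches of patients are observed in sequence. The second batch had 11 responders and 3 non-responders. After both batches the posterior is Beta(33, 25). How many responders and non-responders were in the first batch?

10 responders and 2 non-responders

Because Beta–binomial updating is additive in the counts, the combined data contributed (α_post−α_prior, β_post−β_prior) successes and failures.
Total across both batches: 33−12=21 responders, 25−20=5 non-responders.
Subtract the second batch: 21−11=10 responders and 5−3=2 non-responders.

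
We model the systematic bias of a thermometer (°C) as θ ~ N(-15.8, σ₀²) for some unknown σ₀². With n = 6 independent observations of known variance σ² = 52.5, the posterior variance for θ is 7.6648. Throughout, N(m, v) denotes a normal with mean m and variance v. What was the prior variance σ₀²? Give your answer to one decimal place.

σ₀² = 61.8

For the Normal–Normal model with known σ², precisions add: τ_n = τ₀ + n/σ².
So 1/σ₀² = 1/7.6648 − 6/52.5 = 0.130467 − 0.114286 = 0.016181.
Hence σ₀² = 1/0.016181 ≈ 61.8.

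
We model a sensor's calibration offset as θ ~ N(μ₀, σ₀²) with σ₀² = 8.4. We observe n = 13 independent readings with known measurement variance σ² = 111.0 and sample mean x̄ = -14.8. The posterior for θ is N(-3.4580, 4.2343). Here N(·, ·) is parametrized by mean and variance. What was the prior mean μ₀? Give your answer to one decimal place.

μ₀ = 7.7

With known observation variance, the Normal–Normal posterior has precision τ_n = τ₀ + n/σ² and mean μ_n = (τ₀μ₀ + (n/σ²)x̄)/τ_n.
Here τ₀ = 1/8.4 = 0.119048 and τ_data = 13/111.0 = 0.117117, so τ_n = 0.236165.
Rearranging for μ₀: μ₀ = (μ_n·τ_n − τ_data·x̄)/τ₀ = (-3.4580·0.236165 − 0.117117·-14.8) / 0.119048 = 0.916673/0.119048 ≈ 7.7.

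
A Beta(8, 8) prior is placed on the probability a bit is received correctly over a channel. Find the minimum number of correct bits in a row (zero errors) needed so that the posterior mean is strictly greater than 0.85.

After k correct bits and 0 errors the posterior is Beta(8+k, 8), with mean (8+k)/(8+8+k).
Set (8+k)/(16+k) > 0.85 and solve: k > (0.85·16 − 8)/(1 − 0.85) = 37.333.
The smallest integer exceeding 37.333 is 38.

k = 38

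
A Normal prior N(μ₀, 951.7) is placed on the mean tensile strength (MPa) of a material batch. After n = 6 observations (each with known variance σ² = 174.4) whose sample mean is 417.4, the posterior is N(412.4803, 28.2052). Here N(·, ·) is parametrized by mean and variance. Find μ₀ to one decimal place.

The posterior mean is a precision-weighted average: μ_n = (τ₀μ₀ + τ_data·x̄)/(τ₀+τ_data), with τ₀=1/σ₀² and τ_data=n/σ².
Here τ₀ = 1/951.7 = 0.001051 and τ_data = 6/174.4 = 0.034404, so τ_n = 0.035455.
Rearranging for μ₀: μ₀ = (μ_n·τ_n − τ_data·x̄)/τ₀ = (412.4803·0.035455 − 0.034404·417.4) / 0.001051 = 0.264259/0.001051 ≈ 251.4.

μ₀ = 251.4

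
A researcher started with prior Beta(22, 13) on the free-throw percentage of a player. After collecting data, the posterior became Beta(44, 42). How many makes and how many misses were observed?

22 makes and 29 misses

Beta is conjugate to the binomial likelihood: posterior = Beta(a+s, b+f).
Match parameters: s=44−22=22, f=42−13=29.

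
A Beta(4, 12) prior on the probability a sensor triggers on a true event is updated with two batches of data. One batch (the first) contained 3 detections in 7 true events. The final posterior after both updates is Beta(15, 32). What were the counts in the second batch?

Sequential conjugate updates are equivalent to a single update on the pooled data, so total successes = posterior α − prior α and total failures = posterior β − prior β.
Total across both batches: 15−4=11 detections, 32−12=20 misses.
Subtract the first batch: 11−3=8 detections and 20−4=16 misses.

8 detections and 16 misses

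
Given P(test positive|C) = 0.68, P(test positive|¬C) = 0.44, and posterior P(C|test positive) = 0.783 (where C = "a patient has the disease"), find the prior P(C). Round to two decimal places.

In odds form, posterior odds = prior odds × likelihood ratio, so prior odds = posterior odds ÷ LR.
Posterior odds = 0.783/(1−0.783) = 3.6083. LR = 0.68/0.44 = 1.5455.
Prior odds = 3.6083/1.5455 = 2.3347, so P(C) = 2.3347/(1+2.3347) ≈ 0.70.

P(C) = 0.70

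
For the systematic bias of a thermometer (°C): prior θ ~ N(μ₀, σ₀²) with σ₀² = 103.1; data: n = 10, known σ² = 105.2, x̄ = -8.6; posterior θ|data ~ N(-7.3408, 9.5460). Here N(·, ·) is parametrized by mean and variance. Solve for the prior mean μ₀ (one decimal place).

With known observation variance, the Normal–Normal posterior has precision τ_n = τ₀ + n/σ² and mean μ_n = (τ₀μ₀ + (n/σ²)x̄)/τ_n.
Here τ₀ = 1/103.1 = 0.009699 and τ_data = 10/105.2 = 0.095057, so τ_n = 0.104756.
Rearranging for μ₀: μ₀ = (μ_n·τ_n − τ_data·x̄)/τ₀ = (-7.3408·0.104756 − 0.095057·-8.6) / 0.009699 = 0.048497/0.009699 ≈ 5.0.

μ₀ = 5.0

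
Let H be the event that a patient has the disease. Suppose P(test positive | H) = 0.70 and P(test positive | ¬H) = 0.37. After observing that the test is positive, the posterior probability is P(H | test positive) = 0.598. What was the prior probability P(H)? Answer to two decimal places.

P(H) = 0.44

In odds form, posterior odds = prior odds × likelihood ratio, so prior odds = posterior odds ÷ LR.
Posterior odds = 0.598/(1−0.598) = 1.4876. LR = 0.70/0.37 = 1.8919.
Prior odds = 1.4876/1.8919 = 0.7863, so P(H) = 0.7863/(1+0.7863) ≈ 0.44.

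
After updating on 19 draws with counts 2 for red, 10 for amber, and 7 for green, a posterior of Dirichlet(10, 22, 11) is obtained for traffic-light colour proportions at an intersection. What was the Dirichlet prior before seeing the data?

Dirichlet(8, 12, 4)

For a Dirichlet(α) prior with multinomial counts c, the posterior is Dirichlet(α + c) componentwise.
Subtract each count from the matching posterior parameter: 10−2=8, 22−10=12, 11−7=4.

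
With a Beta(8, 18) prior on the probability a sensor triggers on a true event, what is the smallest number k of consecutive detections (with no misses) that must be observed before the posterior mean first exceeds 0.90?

k = 155

After k detections and 0 misses the posterior is Beta(8+k, 18), with mean (8+k)/(8+18+k).
Set (8+k)/(26+k) > 0.90 and solve: k > (0.90·26 − 8)/(1 − 0.90) = 154.000.
The smallest integer exceeding 154.000 is 155.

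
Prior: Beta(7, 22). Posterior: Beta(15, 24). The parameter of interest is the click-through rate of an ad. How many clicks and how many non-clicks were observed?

8 clicks and 2 non-clicks

Beta is conjugate to the binomial likelihood: posterior = Beta(α+s, β+f).
So s = 15 − 7 = 8 and f = 24 − 22 = 2.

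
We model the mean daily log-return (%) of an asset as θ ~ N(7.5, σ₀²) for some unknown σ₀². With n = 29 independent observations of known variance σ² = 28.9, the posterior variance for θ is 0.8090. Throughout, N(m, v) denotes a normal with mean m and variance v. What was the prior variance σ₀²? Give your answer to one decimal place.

For the Normal–Normal model with known σ², precisions add: τ_n = τ₀ + n/σ².
So 1/σ₀² = 1/0.8090 − 29/28.9 = 1.236094 − 1.003460 = 0.232634.
Hence σ₀² = 1/0.232634 ≈ 4.3.

σ₀² = 4.3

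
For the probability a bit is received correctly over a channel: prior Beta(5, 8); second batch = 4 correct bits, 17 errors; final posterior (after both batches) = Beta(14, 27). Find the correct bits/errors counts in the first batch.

Because Beta–binomial updating is additive in the counts, the combined data contributed (α_post−α_prior, β_post−β_prior) successes and failures.
Total across both batches: 14−5=9 correct bits, 27−8=19 errors.
Subtract the second batch: 9−4=5 correct bits and 19−17=2 errors.

5 correct bits and 2 errors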